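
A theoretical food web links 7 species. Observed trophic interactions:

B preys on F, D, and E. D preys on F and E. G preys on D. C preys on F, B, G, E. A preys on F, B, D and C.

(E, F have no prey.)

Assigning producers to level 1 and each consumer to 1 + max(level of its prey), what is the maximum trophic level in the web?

5

Producers (level 1): E, F.
E → D → G → C → A gives A level 5.
No species has a prey at level 5, so no species reaches level 6.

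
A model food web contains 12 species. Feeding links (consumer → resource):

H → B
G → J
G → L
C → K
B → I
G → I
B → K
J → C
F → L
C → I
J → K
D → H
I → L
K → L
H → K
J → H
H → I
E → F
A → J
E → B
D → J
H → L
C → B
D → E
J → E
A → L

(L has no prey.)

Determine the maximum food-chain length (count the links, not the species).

5 links

One longest chain: L → K → B → H → J → G.
It has 6 species and 5 links.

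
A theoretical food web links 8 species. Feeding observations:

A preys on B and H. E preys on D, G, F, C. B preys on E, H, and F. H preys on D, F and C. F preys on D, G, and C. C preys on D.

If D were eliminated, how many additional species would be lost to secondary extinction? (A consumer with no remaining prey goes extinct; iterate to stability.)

Remove D.
Round 1: C (all prey gone) → extinct.
No further losses. Total secondary extinctions: 1.

1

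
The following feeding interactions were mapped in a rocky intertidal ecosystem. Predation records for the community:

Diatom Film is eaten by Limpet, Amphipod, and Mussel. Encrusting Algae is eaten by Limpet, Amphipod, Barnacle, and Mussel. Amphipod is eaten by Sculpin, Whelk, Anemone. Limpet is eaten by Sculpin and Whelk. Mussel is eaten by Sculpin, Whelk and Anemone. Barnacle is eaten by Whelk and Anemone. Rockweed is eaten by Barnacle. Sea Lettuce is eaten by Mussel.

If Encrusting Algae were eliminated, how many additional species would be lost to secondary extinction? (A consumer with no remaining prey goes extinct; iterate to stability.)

Remove Encrusting Algae.
Every predator of it retains at least one other prey: Limpet still has Diatom Film; Barnacle still has Rockweed; Mussel still has Diatom Film, Sea Lettuce; Amphipod still has Diatom Film.
No consumer loses all prey, so no secondary extinctions occur.

0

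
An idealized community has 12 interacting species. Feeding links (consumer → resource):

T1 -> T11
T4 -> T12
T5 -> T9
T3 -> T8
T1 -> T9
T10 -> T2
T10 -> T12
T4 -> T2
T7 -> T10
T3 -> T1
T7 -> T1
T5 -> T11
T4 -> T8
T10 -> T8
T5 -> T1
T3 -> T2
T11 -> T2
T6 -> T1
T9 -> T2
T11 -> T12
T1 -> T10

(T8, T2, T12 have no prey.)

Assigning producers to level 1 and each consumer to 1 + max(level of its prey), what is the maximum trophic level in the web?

Producers (level 1): T8, T2, T12.
T2 → T11 → T1 → T5 gives T5 level 4.
No species has a prey at level 4, so no species reaches level 5.

4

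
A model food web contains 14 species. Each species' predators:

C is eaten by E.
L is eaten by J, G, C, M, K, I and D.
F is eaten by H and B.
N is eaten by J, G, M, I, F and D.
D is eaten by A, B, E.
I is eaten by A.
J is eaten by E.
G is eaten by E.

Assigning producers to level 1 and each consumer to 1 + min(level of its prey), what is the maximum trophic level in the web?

Producers (level 1): L, N.
Following each consumer down to its lowest-level prey: L → I → A (levels 1 through 3).
All prey of A (I 2, D 2) are at level 2 or above, so A is at level 1 + 2 = 3.
Every consumer has at least one prey at level 2 or below, so none exceeds level 3.

3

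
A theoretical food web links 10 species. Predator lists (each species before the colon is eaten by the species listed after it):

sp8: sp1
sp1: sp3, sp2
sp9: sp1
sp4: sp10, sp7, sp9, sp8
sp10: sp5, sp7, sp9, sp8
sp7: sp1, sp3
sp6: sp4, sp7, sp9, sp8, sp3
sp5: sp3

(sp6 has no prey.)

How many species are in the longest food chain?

One longest chain: sp6 → sp4 → sp10 → sp7 → sp1 → sp3.
It has 6 species and 5 links.

6 species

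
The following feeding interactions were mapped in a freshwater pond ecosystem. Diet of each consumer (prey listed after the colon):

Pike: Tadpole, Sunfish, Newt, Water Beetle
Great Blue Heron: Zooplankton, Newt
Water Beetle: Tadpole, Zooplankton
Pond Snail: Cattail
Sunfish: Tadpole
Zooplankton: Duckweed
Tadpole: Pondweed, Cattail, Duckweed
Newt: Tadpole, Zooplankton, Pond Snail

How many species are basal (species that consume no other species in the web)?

3

Basal species (no prey listed): Pondweed, Cattail, Duckweed.
Count: 3.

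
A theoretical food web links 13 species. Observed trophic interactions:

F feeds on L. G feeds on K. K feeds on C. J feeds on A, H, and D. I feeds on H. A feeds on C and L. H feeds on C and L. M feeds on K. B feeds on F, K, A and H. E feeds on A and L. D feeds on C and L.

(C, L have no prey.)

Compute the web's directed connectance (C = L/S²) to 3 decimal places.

C = 0.118

The web has S = 13 species and L = 20 feeding links.
C = L / S² = 20 / 169 = 0.1183 ≈ 0.118.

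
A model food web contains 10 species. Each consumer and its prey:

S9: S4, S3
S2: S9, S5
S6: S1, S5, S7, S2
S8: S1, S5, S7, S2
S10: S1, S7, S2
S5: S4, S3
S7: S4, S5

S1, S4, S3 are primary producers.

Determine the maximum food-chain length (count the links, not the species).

One longest chain: S4 → S5 → S7 → S10.
It has 4 species and 3 links.

3 links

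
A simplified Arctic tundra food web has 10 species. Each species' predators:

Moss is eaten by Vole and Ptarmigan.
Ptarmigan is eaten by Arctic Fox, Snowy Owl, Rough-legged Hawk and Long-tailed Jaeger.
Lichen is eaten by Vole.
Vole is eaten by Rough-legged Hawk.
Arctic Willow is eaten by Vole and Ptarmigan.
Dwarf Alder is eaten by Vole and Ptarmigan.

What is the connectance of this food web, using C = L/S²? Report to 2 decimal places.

C = 0.12

The web has S = 10 species and L = 12 feeding links.
C = L / S² = 12 / 100 = 0.1200 ≈ 0.12.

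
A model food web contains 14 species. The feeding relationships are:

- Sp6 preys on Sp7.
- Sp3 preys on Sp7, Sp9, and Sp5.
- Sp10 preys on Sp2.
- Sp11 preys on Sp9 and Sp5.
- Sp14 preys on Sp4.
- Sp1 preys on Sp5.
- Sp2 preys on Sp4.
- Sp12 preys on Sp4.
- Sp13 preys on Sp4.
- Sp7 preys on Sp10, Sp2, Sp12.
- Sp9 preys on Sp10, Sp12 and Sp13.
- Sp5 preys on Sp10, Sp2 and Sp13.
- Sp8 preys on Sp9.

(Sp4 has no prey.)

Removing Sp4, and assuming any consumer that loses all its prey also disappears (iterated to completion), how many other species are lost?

13

Remove Sp4.
Round 1: Sp14 (all prey gone), Sp2 (all prey gone), Sp13 (all prey gone), Sp12 (all prey gone) → extinct.
Round 2: Sp10 (all prey gone) → extinct.
Round 3: Sp9 (all prey gone), Sp5 (all prey gone), Sp7 (all prey gone) → extinct.
Round 4: Sp1 (all prey gone), Sp8 (all prey gone), Sp3 (all prey gone), Sp11 (all prey gone), Sp6 (all prey gone) → extinct.
No further losses. Total secondary extinctions: 13.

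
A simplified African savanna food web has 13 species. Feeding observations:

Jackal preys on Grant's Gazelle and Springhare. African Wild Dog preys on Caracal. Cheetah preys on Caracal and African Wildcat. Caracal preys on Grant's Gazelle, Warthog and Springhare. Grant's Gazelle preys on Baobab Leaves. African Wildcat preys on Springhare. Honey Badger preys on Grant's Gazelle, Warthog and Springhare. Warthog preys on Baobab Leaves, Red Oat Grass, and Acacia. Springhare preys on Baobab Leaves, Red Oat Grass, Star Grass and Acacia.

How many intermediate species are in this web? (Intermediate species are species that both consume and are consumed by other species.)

Intermediate species (has both prey and predators): Grant's Gazelle, Springhare, Warthog, African Wildcat, Caracal.
Count: 5.

5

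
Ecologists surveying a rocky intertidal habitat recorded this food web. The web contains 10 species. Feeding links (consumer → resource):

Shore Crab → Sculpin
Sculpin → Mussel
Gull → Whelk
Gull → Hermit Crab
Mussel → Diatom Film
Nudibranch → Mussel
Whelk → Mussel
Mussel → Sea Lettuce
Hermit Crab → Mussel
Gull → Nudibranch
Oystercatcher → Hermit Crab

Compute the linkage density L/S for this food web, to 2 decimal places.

There are L = 11 links among S = 10 species.
L/S = 11/10 = 1.1000 ≈ 1.10.

L/S = 1.10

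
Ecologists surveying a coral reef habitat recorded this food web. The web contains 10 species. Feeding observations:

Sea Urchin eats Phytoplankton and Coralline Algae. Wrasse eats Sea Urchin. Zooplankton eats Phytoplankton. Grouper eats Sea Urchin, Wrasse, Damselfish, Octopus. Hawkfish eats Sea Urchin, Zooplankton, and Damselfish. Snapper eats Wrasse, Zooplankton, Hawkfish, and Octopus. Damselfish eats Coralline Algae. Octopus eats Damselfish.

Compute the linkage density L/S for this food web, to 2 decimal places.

L/S = 1.70

There are L = 17 links among S = 10 species.
L/S = 17/10 = 1.7000 ≈ 1.70.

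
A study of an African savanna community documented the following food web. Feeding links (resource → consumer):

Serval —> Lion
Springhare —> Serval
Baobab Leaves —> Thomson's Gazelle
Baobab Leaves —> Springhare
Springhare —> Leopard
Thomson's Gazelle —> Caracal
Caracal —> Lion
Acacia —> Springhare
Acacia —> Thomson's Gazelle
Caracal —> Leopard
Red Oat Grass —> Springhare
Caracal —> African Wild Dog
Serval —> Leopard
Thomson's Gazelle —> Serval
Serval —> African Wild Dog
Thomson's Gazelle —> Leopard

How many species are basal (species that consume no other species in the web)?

3

Basal species (no prey listed): Red Oat Grass, Acacia, Baobab Leaves.
Count: 3.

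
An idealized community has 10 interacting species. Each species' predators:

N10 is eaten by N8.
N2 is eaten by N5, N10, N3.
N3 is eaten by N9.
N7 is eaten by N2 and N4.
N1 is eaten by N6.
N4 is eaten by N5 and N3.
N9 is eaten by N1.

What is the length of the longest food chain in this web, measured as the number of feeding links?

One longest chain: N7 → N4 → N3 → N9 → N1 → N6.
It has 6 species and 5 links.

5 links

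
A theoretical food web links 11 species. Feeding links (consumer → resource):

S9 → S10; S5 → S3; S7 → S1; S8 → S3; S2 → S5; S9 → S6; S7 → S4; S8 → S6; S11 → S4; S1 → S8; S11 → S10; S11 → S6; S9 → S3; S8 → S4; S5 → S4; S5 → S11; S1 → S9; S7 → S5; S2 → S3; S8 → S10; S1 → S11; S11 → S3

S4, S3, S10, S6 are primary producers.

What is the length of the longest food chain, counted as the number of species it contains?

One longest chain: S4 → S11 → S5 → S7.
It has 4 species and 3 links.

4 species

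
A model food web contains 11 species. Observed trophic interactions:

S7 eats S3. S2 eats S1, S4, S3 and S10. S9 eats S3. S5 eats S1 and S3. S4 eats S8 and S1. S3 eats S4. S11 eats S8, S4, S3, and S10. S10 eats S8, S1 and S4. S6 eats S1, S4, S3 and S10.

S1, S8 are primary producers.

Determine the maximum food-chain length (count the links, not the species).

3 links

One longest chain: S1 → S4 → S3 → S5.
It has 4 species and 3 links.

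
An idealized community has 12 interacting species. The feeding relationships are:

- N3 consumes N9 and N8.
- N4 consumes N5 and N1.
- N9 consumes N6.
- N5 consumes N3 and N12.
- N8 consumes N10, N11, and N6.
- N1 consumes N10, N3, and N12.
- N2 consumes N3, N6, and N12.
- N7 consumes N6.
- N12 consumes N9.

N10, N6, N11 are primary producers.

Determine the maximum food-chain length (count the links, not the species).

4 links

One longest chain: N10 → N8 → N3 → N1 → N4.
It has 5 species and 4 links.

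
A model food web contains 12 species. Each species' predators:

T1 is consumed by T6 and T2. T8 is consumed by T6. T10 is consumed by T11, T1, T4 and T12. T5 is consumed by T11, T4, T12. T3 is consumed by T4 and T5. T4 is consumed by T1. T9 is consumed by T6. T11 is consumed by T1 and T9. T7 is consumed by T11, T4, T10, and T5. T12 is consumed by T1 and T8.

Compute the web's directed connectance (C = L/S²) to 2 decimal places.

C = 0.15

The web has S = 12 species and L = 22 feeding links.
C = L / S² = 22 / 144 = 0.1528 ≈ 0.15.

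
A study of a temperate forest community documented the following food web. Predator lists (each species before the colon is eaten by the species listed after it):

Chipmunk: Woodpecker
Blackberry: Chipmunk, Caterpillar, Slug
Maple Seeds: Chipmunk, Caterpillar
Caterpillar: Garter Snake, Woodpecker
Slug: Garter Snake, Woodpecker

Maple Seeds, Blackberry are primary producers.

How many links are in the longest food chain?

One longest chain: Maple Seeds → Caterpillar → Garter Snake.
It has 3 species and 2 links.

2 links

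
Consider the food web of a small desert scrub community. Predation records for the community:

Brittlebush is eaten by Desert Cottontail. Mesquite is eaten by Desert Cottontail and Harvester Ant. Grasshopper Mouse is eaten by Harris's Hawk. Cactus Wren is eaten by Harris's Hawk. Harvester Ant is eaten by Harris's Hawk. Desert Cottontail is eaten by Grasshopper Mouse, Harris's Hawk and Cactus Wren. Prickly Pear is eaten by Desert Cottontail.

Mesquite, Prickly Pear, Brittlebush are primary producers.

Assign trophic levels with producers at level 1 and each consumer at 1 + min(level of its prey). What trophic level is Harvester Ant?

Trophic level 2

Mesquite is a producer → level 1.
Harvester Ant eats Mesquite → level 2.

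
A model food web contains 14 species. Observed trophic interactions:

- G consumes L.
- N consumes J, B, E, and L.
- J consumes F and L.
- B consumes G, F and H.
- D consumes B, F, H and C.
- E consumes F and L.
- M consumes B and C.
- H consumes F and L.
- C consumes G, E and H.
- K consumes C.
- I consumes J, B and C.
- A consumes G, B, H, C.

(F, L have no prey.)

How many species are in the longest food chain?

4 species

One longest chain: F → H → C → K.
It has 4 species and 3 links.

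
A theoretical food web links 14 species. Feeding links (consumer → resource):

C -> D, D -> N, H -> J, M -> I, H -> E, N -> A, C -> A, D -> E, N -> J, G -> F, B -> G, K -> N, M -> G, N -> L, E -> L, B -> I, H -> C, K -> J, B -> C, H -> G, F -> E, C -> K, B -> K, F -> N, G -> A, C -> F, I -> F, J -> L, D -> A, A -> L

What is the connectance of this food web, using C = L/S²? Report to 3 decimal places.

The web has S = 14 species and L = 30 feeding links.
C = L / S² = 30 / 196 = 0.1531 ≈ 0.153.

C = 0.153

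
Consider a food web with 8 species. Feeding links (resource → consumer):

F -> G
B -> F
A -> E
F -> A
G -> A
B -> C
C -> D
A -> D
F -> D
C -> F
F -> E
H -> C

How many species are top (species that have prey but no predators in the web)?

2

Top species (has prey, but nothing eats it): E, D.
Count: 2.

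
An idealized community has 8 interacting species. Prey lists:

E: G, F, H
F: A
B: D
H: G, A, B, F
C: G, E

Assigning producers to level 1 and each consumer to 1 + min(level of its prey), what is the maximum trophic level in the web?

2

Producers (level 1): G, A, D.
Following each consumer down to its lowest-level prey: G → E (levels 1 through 2).
All prey of E (G 1, F 2, H 2) are at level 1 or above, so E is at level 1 + 1 = 2.
Every consumer has at least one prey at level 1 or below, so none exceeds level 2.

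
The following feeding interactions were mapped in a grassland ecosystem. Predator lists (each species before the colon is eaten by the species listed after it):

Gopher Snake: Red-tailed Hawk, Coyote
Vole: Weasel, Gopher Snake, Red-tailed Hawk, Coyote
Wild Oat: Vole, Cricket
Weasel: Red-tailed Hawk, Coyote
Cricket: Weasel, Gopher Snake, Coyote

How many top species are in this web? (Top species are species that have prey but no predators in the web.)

Top species (has prey, but nothing eats it): Red-tailed Hawk, Coyote.
Count: 2.

2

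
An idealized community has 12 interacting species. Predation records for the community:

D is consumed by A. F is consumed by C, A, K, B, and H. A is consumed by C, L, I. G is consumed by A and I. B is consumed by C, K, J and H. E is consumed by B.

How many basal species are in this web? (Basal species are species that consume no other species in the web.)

4

Basal species (no prey listed): E, G, D, F.
Count: 4.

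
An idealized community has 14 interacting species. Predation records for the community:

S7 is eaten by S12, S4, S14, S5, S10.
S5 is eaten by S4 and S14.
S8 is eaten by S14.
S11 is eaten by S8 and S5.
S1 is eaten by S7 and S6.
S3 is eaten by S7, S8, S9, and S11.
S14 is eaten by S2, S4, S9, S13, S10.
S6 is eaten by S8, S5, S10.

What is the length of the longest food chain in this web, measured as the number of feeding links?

One longest chain: S1 → S6 → S5 → S14 → S9.
It has 5 species and 4 links.

4 links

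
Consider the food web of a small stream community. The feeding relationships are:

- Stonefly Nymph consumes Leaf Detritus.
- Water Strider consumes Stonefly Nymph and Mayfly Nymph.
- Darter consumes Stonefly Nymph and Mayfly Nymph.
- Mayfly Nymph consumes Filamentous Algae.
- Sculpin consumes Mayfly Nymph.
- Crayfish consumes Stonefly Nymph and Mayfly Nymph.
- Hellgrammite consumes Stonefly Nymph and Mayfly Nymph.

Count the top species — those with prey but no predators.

5

Top species (has prey, but nothing eats it): Crayfish, Sculpin, Hellgrammite, Darter, Water Strider.
Count: 5.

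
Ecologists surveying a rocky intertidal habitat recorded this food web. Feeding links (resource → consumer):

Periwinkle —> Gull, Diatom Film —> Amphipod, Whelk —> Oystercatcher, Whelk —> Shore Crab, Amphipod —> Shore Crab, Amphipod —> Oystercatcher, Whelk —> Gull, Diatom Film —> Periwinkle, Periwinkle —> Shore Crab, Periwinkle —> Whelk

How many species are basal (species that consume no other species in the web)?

1

Basal species (no prey listed): Diatom Film.
Count: 1.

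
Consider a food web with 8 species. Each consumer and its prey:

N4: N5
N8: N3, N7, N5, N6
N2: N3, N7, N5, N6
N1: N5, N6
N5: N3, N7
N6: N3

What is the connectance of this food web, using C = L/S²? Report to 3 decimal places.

The web has S = 8 species and L = 14 feeding links.
C = L / S² = 14 / 64 = 0.2188 ≈ 0.219.

C = 0.219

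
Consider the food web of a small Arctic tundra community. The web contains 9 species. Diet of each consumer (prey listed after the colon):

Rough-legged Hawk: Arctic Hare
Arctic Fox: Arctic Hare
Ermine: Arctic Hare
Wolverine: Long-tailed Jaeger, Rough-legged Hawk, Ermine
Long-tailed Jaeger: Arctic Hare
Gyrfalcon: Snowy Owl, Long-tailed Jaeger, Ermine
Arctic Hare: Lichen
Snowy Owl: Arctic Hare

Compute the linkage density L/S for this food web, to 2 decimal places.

L/S = 1.33

There are L = 12 links among S = 9 species.
L/S = 12/9 = 1.3333 ≈ 1.33.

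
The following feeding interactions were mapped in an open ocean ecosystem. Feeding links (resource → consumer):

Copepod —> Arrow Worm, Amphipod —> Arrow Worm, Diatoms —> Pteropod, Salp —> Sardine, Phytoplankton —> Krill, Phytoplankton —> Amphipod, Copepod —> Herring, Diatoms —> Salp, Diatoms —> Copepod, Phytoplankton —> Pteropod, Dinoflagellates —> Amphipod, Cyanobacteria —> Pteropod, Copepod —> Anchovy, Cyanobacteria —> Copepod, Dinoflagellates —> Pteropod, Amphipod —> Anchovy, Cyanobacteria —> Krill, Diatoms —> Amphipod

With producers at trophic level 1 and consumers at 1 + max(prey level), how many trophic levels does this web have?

Producers (level 1): Diatoms, Dinoflagellates, Cyanobacteria, Phytoplankton.
Diatoms → Copepod → Herring gives Herring level 3.
No species has a prey at level 3, so no species reaches level 4.

3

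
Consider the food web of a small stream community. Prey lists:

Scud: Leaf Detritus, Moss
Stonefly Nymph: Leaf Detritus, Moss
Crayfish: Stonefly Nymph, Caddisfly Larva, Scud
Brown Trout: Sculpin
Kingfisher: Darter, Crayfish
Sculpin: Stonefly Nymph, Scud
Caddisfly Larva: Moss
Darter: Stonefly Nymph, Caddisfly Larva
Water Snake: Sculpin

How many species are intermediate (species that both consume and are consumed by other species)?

6

Intermediate species (has both prey and predators): Stonefly Nymph, Caddisfly Larva, Scud, Darter, Crayfish, Sculpin.
Count: 6.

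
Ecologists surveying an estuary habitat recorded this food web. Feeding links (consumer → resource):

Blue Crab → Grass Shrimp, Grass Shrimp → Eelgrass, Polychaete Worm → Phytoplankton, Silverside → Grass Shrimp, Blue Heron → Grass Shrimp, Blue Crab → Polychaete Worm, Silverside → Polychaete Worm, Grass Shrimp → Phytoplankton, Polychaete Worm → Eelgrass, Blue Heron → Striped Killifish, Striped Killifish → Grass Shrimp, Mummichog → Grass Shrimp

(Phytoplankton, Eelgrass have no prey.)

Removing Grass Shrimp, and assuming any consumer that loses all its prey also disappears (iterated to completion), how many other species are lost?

3

Remove Grass Shrimp.
Round 1: Mummichog (all prey gone), Striped Killifish (all prey gone) → extinct.
Round 2: Blue Heron (all prey gone) → extinct.
No further losses. Total secondary extinctions: 3.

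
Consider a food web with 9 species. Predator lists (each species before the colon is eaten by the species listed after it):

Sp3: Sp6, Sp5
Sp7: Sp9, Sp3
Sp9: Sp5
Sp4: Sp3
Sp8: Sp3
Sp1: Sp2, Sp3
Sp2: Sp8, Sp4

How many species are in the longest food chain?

5 species

One longest chain: Sp1 → Sp2 → Sp8 → Sp3 → Sp6.
It has 5 species and 4 links.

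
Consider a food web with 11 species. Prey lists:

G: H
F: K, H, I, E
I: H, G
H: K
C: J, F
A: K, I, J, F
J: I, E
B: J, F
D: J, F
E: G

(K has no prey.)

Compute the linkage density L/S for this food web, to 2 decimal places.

L/S = 1.91

There are L = 21 links among S = 11 species.
L/S = 21/11 = 1.9091 ≈ 1.91.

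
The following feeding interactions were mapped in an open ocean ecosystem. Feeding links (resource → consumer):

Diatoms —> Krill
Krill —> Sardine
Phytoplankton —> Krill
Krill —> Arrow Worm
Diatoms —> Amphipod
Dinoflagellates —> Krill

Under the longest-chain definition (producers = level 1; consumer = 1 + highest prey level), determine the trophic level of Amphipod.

Diatoms is a producer → level 1.
Amphipod eats Diatoms → level 2.

Trophic level 2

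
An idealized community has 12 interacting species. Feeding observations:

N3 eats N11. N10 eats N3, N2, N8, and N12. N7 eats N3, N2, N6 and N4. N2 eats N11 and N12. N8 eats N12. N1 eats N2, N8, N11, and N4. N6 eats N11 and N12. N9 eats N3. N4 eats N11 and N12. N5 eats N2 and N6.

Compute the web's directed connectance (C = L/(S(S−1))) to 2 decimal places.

The web has S = 12 species and L = 23 feeding links.
C = L / (S(S−1)) = 23 / 132 = 0.1742 ≈ 0.17.

C = 0.17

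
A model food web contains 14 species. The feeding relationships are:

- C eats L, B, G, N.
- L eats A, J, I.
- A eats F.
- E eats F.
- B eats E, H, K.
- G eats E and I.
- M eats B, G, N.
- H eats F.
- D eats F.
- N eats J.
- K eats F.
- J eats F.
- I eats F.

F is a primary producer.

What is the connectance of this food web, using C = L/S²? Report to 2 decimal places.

C = 0.12

The web has S = 14 species and L = 23 feeding links.
C = L / S² = 23 / 196 = 0.1173 ≈ 0.12.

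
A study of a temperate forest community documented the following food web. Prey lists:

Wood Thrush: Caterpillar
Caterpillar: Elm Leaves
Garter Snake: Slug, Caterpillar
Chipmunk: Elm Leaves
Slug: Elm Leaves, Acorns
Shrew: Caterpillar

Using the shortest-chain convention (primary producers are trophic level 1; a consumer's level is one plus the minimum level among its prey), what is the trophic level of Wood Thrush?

Trophic level 3

Elm Leaves is a producer → level 1.
Caterpillar eats Elm Leaves → level 2.
Wood Thrush eats Caterpillar → level 3.
No prey of Wood Thrush is below level 2, so 3 is the minimum.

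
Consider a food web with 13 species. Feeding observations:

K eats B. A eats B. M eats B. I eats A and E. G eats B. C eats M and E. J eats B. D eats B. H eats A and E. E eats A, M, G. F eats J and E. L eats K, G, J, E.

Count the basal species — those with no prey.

Basal species (no prey listed): B.
Count: 1.

1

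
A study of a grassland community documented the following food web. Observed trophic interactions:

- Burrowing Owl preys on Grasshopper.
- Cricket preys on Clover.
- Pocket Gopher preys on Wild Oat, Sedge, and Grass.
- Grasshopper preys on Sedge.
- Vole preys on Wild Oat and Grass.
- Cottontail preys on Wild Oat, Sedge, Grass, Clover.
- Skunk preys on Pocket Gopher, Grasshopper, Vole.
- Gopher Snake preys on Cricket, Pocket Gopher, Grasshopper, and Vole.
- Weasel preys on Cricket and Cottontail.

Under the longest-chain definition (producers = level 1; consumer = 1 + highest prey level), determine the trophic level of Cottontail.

Grass is a producer → level 1.
Cottontail eats Grass (level 1); other prey at levels: Wild Oat 1, Sedge 1, Clover 1 → level 2.

Trophic level 2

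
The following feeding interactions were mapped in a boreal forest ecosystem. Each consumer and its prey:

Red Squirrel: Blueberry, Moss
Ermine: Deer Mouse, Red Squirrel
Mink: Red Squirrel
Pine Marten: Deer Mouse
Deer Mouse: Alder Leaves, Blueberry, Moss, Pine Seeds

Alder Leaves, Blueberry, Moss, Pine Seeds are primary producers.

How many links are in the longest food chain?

One longest chain: Blueberry → Red Squirrel → Mink.
It has 3 species and 2 links.

2 links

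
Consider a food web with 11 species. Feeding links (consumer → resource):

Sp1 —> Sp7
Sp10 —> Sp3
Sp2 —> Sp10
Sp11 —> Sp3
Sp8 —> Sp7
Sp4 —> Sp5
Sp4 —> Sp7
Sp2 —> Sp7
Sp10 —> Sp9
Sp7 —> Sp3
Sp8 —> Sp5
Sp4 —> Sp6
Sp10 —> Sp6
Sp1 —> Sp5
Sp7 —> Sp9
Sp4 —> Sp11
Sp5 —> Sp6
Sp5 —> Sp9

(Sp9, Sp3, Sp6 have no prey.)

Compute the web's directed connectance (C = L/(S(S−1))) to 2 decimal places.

The web has S = 11 species and L = 18 feeding links.
C = L / (S(S−1)) = 18 / 110 = 0.1636 ≈ 0.16.

C = 0.16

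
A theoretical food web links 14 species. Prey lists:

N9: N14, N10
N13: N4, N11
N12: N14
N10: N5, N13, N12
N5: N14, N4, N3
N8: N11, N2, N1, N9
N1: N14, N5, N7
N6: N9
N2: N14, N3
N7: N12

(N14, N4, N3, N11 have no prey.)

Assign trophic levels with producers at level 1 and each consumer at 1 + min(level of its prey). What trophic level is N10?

N14 is a producer → level 1.
N5 eats N14 → level 2.
N10 eats N5 → level 3.
No prey of N10 is below level 2, so 3 is the minimum.

Trophic level 3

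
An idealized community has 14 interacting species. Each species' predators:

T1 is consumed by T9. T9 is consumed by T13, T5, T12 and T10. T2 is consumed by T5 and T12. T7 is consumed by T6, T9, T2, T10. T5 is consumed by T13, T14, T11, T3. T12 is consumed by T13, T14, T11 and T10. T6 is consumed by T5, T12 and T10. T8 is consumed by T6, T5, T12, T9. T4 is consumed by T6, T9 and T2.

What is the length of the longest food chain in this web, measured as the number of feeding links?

3 links

One longest chain: T4 → T6 → T5 → T13.
It has 4 species and 3 links.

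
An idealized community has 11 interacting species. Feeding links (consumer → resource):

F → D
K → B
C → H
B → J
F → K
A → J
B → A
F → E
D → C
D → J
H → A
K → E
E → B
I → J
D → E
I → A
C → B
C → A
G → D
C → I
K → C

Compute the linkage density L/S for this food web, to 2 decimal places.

There are L = 21 links among S = 11 species.
L/S = 21/11 = 1.9091 ≈ 1.91.

L/S = 1.91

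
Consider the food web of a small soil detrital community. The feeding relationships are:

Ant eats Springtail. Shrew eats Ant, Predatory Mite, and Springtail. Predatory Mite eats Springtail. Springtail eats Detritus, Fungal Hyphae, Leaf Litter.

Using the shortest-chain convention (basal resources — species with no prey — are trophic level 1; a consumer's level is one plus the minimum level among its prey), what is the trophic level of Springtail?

Fungal Hyphae has no prey (basal) → level 1.
Springtail eats Fungal Hyphae → level 2.

Trophic level 2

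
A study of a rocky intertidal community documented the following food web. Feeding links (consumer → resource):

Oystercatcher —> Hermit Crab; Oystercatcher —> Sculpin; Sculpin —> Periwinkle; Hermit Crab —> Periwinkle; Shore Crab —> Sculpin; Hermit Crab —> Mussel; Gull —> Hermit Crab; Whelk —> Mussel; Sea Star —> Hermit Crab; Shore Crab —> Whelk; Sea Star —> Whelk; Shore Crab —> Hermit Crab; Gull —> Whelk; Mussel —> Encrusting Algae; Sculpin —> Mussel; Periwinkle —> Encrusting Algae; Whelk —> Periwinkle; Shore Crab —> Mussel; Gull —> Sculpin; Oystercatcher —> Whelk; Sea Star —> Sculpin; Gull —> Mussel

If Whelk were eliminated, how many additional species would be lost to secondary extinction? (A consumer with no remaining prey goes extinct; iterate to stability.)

0

Remove Whelk.
Every predator of it retains at least one other prey: Sea Star still has Hermit Crab, Sculpin; Shore Crab still has Mussel, Hermit Crab, Sculpin; Gull still has Mussel, Hermit Crab, Sculpin; Oystercatcher still has Hermit Crab, Sculpin.
No consumer loses all prey, so no secondary extinctions occur.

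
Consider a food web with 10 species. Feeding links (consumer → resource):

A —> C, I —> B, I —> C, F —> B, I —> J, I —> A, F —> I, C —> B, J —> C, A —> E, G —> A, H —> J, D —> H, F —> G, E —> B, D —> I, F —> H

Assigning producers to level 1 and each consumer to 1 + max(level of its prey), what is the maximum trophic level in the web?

5

Producers (level 1): B.
B → C → A → I → F gives F level 5.
No species has a prey at level 5, so no species reaches level 6.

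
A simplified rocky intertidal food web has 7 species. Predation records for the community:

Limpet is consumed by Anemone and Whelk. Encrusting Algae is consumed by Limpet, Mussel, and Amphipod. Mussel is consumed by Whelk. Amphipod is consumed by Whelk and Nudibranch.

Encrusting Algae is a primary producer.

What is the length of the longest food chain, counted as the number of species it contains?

One longest chain: Encrusting Algae → Amphipod → Nudibranch.
It has 3 species and 2 links.

3 species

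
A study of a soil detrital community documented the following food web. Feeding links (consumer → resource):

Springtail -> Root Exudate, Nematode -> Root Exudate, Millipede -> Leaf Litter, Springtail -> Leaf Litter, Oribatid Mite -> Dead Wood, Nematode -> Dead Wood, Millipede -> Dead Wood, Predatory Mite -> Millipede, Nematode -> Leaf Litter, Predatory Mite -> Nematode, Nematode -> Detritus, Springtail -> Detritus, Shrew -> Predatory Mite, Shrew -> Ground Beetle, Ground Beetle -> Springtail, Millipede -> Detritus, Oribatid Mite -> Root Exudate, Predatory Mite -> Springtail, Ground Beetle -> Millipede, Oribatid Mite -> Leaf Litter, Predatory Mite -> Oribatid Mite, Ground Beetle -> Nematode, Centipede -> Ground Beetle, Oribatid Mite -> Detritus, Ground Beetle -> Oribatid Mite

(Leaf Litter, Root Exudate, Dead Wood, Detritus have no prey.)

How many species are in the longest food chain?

4 species

One longest chain: Leaf Litter → Oribatid Mite → Ground Beetle → Shrew.
It has 4 species and 3 links.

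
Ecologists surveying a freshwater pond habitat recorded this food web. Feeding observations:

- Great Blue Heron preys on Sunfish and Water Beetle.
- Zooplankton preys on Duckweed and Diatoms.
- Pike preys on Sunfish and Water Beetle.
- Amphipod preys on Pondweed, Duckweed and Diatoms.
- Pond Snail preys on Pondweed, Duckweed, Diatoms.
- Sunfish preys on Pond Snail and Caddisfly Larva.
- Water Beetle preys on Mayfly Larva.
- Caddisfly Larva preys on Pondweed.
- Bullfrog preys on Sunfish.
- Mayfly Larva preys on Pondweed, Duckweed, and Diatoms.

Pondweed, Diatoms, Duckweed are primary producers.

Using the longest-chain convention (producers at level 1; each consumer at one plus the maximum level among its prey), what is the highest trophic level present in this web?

Producers (level 1): Pondweed, Diatoms, Duckweed.
Pondweed → Mayfly Larva → Water Beetle → Pike gives Pike level 4.
No species has a prey at level 4, so no species reaches level 5.

4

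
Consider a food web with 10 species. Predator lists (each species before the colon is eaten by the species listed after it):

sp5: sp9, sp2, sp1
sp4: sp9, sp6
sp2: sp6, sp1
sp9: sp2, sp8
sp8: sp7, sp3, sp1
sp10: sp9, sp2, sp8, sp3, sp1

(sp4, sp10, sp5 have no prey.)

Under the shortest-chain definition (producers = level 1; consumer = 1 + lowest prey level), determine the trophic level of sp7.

sp10 is a producer → level 1.
sp8 eats sp10 → level 2.
sp7 eats sp8 → level 3.
No prey of sp7 is below level 2, so 3 is the minimum.

Trophic level 3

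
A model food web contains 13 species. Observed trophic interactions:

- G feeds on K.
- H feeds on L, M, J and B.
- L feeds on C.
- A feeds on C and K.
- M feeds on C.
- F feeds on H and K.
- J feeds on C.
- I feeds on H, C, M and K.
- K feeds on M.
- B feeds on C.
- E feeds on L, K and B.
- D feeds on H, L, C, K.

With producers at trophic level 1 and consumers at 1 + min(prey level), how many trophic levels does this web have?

4

Producers (level 1): C.
Following each consumer down to its lowest-level prey: C → M → K → G (levels 1 through 4).
All prey of G (K 3) are at level 3 or above, so G is at level 1 + 3 = 4.
Every consumer has at least one prey at level 3 or below, so none exceeds level 4.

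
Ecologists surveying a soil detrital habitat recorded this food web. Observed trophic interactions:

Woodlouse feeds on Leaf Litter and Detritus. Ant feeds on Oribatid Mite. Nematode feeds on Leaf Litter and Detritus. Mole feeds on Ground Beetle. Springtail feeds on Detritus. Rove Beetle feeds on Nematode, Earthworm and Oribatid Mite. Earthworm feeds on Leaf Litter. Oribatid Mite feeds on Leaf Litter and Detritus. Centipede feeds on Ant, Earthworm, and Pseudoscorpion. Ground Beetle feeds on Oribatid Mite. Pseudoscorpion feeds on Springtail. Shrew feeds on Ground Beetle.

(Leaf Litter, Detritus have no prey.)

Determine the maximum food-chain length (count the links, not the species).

3 links

One longest chain: Leaf Litter → Oribatid Mite → Ground Beetle → Mole.
It has 4 species and 3 links.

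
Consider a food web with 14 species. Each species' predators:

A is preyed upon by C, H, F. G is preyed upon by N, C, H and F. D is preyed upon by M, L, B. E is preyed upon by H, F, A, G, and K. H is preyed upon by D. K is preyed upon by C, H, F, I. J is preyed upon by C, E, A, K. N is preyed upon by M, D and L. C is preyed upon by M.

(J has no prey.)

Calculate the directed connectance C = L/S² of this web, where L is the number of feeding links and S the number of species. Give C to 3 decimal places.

The web has S = 14 species and L = 28 feeding links.
C = L / S² = 28 / 196 = 0.1429 ≈ 0.143.

C = 0.143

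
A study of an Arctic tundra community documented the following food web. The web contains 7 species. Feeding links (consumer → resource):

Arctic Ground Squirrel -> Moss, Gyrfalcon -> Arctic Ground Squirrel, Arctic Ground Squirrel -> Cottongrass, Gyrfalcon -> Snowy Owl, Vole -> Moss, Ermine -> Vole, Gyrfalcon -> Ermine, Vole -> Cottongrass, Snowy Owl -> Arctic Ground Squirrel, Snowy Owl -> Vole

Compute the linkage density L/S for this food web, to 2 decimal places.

L/S = 1.43

There are L = 10 links among S = 7 species.
L/S = 10/7 = 1.4286 ≈ 1.43.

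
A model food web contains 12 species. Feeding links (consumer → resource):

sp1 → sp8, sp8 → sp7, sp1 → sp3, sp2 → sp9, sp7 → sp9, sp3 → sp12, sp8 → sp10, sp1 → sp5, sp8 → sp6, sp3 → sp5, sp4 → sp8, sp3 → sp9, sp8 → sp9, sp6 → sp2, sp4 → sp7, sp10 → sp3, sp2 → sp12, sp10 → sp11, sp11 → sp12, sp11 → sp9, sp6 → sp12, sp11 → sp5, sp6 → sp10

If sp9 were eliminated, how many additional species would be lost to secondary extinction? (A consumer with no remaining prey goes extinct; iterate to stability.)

1

Remove sp9.
Round 1: sp7 (all prey gone) → extinct.
No further losses. Total secondary extinctions: 1.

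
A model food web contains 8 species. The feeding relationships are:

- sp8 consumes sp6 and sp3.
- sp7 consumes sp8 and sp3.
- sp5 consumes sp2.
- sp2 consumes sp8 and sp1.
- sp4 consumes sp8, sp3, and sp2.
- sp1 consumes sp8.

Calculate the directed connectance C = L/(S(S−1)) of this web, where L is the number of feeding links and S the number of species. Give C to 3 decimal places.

C = 0.196

The web has S = 8 species and L = 11 feeding links.
C = L / (S(S−1)) = 11 / 56 = 0.1964 ≈ 0.196.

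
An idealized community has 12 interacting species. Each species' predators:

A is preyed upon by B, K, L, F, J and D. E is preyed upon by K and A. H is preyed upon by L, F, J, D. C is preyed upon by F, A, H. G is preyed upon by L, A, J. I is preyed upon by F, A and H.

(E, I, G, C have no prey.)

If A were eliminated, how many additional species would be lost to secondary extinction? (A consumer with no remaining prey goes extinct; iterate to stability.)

1

Remove A.
Round 1: B (all prey gone) → extinct.
No further losses. Total secondary extinctions: 1.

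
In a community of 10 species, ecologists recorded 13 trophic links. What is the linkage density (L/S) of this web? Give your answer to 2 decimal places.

L/S = 1.30

There are L = 13 links among S = 10 species.
L/S = 13/10 = 1.3000 ≈ 1.30.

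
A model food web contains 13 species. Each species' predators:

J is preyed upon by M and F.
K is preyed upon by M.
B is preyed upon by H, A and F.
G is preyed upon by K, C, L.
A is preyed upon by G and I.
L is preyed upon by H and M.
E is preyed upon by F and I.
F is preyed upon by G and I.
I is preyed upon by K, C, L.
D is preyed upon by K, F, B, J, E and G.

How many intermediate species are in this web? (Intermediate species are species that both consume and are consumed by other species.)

9

Intermediate species (has both prey and predators): E, J, B, F, A, I, G, L, K.
Count: 9.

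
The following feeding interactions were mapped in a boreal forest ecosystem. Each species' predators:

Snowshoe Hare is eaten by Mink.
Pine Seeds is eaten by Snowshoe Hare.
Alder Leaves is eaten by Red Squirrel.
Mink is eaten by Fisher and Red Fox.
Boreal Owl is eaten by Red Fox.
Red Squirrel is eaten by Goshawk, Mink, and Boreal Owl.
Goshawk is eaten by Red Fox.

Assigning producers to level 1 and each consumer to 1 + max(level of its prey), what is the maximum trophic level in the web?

Producers (level 1): Alder Leaves, Pine Seeds.
Pine Seeds → Snowshoe Hare → Mink → Fisher gives Fisher level 4.
No species has a prey at level 4, so no species reaches level 5.

4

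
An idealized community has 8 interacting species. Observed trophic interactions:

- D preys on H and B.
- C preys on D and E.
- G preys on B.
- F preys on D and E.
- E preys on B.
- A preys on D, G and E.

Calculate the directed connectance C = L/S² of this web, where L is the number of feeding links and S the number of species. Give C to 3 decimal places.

The web has S = 8 species and L = 11 feeding links.
C = L / S² = 11 / 64 = 0.1719 ≈ 0.172.

C = 0.172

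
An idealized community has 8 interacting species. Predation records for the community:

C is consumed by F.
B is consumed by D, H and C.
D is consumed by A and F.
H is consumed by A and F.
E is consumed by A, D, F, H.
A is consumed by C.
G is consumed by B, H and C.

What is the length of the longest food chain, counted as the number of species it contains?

One longest chain: G → B → D → A → C → F.
It has 6 species and 5 links.

6 species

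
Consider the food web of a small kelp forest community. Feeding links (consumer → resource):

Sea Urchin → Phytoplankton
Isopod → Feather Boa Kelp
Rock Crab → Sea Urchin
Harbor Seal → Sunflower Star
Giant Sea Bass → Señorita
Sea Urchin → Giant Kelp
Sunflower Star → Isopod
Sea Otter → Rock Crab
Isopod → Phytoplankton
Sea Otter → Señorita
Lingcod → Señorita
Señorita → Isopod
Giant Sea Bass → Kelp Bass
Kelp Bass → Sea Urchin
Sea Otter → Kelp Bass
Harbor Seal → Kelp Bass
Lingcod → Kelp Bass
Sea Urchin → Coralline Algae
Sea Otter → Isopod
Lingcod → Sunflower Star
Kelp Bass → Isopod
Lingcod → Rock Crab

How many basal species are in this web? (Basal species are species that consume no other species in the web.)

Basal species (no prey listed): Giant Kelp, Coralline Algae, Phytoplankton, Feather Boa Kelp.
Count: 4.

4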